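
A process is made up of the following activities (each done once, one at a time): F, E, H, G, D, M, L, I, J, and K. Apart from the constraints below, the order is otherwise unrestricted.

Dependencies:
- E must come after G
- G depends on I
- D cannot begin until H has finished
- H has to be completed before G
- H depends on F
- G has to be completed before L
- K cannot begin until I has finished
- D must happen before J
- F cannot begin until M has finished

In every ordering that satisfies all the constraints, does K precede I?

In fact the dependencies run the other way: I → K.
So K does not have to come before I — it cannot.

No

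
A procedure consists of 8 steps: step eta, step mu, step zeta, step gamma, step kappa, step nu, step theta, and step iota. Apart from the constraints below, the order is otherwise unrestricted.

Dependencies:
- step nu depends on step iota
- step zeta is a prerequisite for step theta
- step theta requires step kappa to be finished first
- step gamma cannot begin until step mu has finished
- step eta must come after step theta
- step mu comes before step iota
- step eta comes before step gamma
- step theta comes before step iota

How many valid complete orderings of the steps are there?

The steps with no prerequisites are step mu, step zeta, step kappa; any of them can be placed first.
Enumerating by repeatedly choosing an available step (one whose prerequisites are all placed) gives 54 distinct complete orderings.

54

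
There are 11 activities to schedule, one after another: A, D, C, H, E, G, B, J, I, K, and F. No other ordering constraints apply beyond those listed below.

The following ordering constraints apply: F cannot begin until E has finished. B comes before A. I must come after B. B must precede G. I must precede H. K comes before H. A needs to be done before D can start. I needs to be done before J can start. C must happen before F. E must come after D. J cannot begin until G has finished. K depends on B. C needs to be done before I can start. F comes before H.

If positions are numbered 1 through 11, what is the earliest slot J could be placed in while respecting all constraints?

5

The activities that are forced before J, directly or transitively, are C, G, B, I. That's 4 activities.
So at minimum 4 activities come before J, putting J no earlier than position 5. That position is achievable by scheduling exactly those predecessors first.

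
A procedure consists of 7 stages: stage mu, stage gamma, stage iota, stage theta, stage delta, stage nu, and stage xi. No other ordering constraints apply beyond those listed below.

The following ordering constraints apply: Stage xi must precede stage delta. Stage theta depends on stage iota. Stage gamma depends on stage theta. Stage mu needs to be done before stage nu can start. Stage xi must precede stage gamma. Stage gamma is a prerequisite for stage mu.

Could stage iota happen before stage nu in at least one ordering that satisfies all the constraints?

The constraints force stage iota before stage nu, so yes — every valid ordering has stage iota earlier.

Yes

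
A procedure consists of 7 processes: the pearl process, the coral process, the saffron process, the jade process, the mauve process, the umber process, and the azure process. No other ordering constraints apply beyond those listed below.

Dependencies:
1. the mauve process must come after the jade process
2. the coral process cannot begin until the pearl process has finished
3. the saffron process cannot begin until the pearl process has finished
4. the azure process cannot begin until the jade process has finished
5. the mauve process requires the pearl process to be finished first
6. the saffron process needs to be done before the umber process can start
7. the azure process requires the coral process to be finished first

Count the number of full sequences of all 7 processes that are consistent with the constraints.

2 processes have no prerequisites (the pearl process, the jade process), so any of them could come first.
Systematically extending each partial ordering one process at a time and counting, there are 105 complete orderings.

105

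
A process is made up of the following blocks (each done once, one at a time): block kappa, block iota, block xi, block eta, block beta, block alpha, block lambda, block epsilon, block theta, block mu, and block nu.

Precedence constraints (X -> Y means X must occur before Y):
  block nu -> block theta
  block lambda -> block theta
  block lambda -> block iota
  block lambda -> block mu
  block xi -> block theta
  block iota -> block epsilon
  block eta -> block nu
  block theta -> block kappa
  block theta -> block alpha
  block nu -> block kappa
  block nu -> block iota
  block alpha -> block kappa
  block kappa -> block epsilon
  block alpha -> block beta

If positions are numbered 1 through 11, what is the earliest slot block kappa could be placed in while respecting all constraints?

7

The blocks that are forced before block kappa, directly or transitively, are block xi, block eta, block alpha, block lambda, block theta, block nu. That's 6 blocks.
With 6 mandatory predecessors, the earliest block kappa can sit is position 6+1 = 7, and placing just those 6 first achieves it.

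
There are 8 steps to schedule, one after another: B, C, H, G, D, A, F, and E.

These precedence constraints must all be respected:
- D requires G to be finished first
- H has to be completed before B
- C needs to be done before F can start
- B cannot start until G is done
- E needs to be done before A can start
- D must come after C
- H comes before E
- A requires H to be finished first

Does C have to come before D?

Yes

Following the dependencies: C → D.
So C must precede D in any valid ordering.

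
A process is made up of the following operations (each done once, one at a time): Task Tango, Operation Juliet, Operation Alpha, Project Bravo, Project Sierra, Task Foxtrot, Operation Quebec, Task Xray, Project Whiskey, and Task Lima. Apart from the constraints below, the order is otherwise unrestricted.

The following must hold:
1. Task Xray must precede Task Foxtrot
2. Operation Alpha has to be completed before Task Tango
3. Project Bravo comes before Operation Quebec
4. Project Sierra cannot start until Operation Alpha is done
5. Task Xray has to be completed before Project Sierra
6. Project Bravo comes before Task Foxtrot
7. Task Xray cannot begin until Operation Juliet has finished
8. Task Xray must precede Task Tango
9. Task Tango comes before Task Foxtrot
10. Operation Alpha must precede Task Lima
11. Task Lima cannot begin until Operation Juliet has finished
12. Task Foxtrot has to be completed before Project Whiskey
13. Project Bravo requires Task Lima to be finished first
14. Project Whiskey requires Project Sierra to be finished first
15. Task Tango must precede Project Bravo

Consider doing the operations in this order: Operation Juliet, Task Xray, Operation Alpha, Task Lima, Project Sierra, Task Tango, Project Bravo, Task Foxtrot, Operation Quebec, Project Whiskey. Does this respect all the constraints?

Every stated constraint is respected: Task Xray sits at position 2, ahead of Task Foxtrot at position 8, and each of the other listed pairs likewise has the predecessor earlier in the sequence.

Yes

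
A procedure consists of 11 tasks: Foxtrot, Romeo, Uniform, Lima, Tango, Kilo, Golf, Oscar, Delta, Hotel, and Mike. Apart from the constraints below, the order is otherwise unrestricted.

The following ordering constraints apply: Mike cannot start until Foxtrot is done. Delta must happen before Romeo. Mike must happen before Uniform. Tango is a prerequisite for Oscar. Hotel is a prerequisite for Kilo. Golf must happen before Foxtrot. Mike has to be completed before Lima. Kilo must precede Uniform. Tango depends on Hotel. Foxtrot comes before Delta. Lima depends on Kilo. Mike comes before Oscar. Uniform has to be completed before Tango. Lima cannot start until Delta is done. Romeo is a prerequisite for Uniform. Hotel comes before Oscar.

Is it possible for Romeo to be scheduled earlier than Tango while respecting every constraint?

Yes

Romeo is actually forced before Tango by the constraints, so certainly some valid ordering has Romeo first.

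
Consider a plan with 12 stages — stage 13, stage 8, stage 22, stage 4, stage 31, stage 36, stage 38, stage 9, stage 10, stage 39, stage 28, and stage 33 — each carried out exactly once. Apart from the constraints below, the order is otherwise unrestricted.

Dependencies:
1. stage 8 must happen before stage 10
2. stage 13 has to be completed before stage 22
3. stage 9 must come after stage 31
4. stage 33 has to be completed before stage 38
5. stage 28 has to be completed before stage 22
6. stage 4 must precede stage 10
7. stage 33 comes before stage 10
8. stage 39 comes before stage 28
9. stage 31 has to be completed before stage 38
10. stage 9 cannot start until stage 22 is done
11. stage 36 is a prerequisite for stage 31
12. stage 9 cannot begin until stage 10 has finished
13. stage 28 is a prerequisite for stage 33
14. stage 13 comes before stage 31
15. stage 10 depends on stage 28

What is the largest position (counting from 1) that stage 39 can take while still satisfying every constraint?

6

Following every chain forward from stage 39, the stages that must come later are stage 22, stage 38, stage 9, stage 10, stage 28, stage 33 — 6 of them.
So at least 6 stages follow stage 39, putting stage 39 no later than position 6. That position is achievable by scheduling everything else first.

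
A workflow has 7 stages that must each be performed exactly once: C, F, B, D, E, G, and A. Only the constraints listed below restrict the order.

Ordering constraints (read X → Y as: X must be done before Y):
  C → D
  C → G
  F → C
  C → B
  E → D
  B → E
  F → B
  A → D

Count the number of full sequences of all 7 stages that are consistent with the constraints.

2 stages have no prerequisites (F, A), so any of them could come first.
Systematically extending each partial ordering one stage at a time and counting, there are 23 complete orderings.

23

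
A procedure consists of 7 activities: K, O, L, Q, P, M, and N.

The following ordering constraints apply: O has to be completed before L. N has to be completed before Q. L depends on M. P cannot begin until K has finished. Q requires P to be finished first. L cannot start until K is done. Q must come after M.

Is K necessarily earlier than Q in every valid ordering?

Yes

Chaining the stated constraints: K → P → Q.
So K must precede Q in any valid ordering.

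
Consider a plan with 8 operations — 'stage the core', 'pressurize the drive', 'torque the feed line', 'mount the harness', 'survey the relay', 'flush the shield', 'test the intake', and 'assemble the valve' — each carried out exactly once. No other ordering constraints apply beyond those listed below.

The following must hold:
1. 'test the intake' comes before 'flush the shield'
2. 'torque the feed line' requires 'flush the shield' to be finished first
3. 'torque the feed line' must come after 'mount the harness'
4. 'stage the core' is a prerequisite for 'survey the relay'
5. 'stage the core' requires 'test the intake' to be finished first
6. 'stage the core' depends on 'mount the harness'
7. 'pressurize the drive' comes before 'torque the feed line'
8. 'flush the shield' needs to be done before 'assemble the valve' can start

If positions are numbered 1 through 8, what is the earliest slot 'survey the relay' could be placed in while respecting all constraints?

4

Every operation that must precede 'survey the relay' has to come before it. Tracing all chains that end at 'survey the relay', those operations are: 'stage the core', 'mount the harness', 'test the intake' — 3 in total.
So at minimum 3 operations come before 'survey the relay', putting 'survey the relay' no earlier than position 4. That position is achievable by scheduling exactly those predecessors first.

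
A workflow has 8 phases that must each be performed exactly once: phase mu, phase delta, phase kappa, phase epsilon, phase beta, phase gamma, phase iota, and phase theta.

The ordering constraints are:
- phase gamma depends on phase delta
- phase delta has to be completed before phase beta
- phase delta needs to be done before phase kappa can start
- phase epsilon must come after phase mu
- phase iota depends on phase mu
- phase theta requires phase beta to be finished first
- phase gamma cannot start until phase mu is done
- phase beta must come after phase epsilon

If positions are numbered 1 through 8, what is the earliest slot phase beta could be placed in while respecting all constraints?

4

Every phase that must precede phase beta has to come before it. Tracing all chains that end at phase beta, those phases are: phase mu, phase delta, phase epsilon — 3 in total.
So at minimum 3 phases come before phase beta, putting phase beta no earlier than position 4. That position is achievable by scheduling exactly those predecessors first.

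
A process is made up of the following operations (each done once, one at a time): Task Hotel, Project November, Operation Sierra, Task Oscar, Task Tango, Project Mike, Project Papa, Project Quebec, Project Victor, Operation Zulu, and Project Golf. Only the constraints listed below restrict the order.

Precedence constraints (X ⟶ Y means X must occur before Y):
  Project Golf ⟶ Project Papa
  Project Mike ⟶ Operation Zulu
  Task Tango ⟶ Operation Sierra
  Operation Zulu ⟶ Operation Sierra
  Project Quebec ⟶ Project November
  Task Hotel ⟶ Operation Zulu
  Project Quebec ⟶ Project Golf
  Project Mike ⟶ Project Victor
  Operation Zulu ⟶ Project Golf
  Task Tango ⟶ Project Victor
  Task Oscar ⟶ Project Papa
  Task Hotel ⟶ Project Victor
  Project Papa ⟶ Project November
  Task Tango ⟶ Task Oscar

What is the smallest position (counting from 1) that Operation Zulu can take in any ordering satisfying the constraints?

Working backwards through the constraints from Operation Zulu, its full set of required predecessors is Task Hotel, Project Mike — 2 of them.
So at minimum 2 operations come before Operation Zulu, putting Operation Zulu no earlier than position 3. That position is achievable by scheduling exactly those predecessors first.

3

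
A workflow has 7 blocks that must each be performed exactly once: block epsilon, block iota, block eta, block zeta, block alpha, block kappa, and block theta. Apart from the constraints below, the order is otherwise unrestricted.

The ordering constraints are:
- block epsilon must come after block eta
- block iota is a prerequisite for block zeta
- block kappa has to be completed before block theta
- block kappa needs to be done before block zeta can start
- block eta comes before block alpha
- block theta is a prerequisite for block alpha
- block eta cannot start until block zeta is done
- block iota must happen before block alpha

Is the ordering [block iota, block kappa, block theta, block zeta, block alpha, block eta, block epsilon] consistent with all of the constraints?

No

In the proposed order, block alpha appears before block eta.
Since block eta is required before block alpha, the ordering is invalid.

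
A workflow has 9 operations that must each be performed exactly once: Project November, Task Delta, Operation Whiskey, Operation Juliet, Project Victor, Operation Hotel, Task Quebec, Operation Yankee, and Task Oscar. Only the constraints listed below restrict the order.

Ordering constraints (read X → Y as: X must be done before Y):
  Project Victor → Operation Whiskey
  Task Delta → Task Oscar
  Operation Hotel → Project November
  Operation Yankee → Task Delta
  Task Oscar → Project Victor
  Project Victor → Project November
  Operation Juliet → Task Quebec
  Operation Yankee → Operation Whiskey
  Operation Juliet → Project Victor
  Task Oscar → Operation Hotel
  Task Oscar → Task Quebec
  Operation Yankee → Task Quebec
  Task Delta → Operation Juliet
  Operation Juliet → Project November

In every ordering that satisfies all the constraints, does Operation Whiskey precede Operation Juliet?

No

In fact the dependencies run the other way: Operation Juliet → Project Victor → Operation Whiskey.
So Operation Whiskey never precedes Operation Juliet.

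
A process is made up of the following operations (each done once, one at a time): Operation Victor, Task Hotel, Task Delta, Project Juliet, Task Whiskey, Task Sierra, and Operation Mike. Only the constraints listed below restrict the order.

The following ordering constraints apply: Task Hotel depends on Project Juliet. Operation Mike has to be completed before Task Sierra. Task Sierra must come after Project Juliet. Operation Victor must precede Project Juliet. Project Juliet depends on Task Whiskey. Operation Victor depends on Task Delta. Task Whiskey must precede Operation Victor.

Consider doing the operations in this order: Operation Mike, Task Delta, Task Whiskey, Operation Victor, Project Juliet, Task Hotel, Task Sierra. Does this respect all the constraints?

Going through the constraints one by one, each required predecessor appears earlier in the sequence than its dependent — e.g. Operation Mike (position 1) is before Task Sierra (position 7), as required.

Yes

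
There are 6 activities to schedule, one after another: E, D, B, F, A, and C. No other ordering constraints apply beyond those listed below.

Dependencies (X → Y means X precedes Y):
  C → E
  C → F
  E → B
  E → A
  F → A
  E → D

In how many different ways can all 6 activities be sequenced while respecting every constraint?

Only C has no prerequisites, so it must go first.
Enumerating by repeatedly choosing an available activity (one whose prerequisites are all placed) gives 18 distinct complete orderings.

18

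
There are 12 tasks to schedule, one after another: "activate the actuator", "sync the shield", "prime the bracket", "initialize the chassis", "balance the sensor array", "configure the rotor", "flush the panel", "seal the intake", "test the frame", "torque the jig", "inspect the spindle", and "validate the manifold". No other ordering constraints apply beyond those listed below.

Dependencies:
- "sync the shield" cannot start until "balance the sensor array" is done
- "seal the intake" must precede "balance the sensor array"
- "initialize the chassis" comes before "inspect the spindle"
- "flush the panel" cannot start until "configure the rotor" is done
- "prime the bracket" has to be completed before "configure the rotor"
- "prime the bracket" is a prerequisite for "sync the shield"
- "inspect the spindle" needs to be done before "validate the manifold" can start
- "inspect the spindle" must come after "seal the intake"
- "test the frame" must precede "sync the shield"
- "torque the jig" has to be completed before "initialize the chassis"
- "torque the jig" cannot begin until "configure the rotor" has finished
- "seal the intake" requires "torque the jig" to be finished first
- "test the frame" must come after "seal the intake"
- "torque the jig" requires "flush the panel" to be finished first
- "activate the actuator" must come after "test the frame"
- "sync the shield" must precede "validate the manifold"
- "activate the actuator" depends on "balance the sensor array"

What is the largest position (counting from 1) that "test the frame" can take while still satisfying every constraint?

9

Every task that must follow "test the frame" has to come after it. Tracing all chains starting from "test the frame", those tasks are: "activate the actuator", "sync the shield", "validate the manifold" — 3 in total.
So at least 3 tasks follow "test the frame", putting "test the frame" no later than position 9. That position is achievable by scheduling everything else first.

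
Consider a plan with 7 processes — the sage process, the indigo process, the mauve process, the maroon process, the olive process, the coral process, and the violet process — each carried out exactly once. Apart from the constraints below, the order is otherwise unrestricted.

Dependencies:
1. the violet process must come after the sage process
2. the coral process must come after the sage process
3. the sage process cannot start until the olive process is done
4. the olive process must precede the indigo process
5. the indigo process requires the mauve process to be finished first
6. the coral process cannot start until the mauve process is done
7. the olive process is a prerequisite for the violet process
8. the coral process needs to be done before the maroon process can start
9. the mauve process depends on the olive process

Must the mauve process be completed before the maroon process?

Chaining the stated constraints: the mauve process → the coral process → the maroon process.
So the mauve process must precede the maroon process in any valid ordering.

Yes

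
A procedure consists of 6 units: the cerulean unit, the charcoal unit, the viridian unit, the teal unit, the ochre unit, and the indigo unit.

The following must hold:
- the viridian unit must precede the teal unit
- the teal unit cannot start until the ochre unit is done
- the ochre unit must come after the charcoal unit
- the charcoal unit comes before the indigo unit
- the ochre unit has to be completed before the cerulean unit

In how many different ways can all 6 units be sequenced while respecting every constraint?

33

2 units have no prerequisites (the charcoal unit, the viridian unit), so any of them could come first.
Systematically extending each partial ordering one unit at a time and counting, there are 33 complete orderings.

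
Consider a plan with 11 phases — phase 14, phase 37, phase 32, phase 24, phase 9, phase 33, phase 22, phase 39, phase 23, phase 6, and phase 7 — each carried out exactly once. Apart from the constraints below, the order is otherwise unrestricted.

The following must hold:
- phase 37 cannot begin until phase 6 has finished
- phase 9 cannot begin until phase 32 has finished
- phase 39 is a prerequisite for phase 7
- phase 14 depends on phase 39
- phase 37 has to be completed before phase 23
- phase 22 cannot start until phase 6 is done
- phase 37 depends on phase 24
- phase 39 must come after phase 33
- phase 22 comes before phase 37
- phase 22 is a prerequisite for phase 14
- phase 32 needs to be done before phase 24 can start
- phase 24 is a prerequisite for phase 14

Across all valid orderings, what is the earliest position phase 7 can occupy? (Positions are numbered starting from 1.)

3

Every phase that must precede phase 7 has to come before it. Tracing all chains that end at phase 7, those phases are: phase 33, phase 39 — 2 in total.
With 2 mandatory predecessors, the earliest phase 7 can sit is position 2+1 = 3, and placing just those 2 first achieves it.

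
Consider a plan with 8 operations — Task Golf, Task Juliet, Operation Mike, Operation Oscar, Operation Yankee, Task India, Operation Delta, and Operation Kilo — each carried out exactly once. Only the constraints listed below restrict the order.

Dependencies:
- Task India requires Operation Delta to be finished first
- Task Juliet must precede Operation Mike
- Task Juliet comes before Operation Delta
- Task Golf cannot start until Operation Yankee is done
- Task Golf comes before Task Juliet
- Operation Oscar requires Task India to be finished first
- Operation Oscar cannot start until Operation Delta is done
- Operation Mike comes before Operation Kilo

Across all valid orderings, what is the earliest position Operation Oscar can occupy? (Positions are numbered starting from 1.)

Working backwards through the constraints from Operation Oscar, its full set of required predecessors is Task Golf, Task Juliet, Operation Yankee, Task India, Operation Delta — 5 of them.
With 5 mandatory predecessors, the earliest Operation Oscar can sit is position 5+1 = 6, and placing just those 5 first achieves it.

6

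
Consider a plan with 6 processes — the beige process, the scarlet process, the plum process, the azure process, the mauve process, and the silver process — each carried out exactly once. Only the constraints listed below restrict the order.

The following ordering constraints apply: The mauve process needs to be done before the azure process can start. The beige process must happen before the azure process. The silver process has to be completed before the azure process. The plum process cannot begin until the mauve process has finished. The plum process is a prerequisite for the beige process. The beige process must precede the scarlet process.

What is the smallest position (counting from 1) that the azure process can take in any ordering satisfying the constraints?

The processes that are forced before the azure process, directly or transitively, are the beige process, the plum process, the mauve process, the silver process. That's 4 processes.
So at minimum 4 processes come before the azure process, putting the azure process no earlier than position 5. That position is achievable by scheduling exactly those predecessors first.

5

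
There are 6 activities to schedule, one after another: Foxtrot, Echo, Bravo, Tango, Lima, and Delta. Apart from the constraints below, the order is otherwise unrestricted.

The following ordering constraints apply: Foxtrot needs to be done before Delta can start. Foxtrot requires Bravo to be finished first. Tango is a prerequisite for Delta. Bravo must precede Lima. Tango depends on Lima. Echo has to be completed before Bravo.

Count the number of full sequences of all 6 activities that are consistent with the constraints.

3

Only Echo has no prerequisites, so it must go first.
Systematically extending each partial ordering one activity at a time and counting, there are 3 complete orderings.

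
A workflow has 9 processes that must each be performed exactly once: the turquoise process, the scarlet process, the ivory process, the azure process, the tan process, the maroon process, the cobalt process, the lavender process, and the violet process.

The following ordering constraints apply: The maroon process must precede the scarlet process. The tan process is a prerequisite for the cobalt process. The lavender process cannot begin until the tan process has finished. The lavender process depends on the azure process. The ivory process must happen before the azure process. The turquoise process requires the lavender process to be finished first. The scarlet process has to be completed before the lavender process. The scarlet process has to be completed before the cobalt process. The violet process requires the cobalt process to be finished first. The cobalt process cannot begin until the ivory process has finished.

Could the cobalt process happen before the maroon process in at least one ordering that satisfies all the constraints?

No

Following the maroon process → the scarlet process → the cobalt process, the maroon process must precede the cobalt process in every valid ordering.
So no valid ordering can have the cobalt process before the maroon process.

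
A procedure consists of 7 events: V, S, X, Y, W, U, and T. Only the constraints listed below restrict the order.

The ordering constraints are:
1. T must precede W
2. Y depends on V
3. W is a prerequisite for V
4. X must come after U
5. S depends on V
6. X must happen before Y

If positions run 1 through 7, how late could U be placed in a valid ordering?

Following every chain forward from U, the events that must come later are X, Y — 2 of them.
With 2 mandatory successors out of 7 events total, the latest slot for U is 7−2 = 5, and it's reachable by doing all non-successors before U.

5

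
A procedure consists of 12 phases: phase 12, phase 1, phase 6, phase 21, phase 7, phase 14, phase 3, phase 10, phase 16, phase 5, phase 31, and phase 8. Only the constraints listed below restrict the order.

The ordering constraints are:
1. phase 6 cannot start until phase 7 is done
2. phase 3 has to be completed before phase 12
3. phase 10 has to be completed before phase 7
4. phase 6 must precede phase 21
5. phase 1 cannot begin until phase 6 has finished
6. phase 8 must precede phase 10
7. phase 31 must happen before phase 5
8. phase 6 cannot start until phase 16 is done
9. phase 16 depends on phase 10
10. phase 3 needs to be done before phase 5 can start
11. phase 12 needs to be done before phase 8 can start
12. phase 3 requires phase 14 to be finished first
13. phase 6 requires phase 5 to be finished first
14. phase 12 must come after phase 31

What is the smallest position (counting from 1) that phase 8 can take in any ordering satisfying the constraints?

5

The phases that are forced before phase 8, directly or transitively, are phase 12, phase 14, phase 3, phase 31. That's 4 phases.
With 4 mandatory predecessors, the earliest phase 8 can sit is position 4+1 = 5, and placing just those 4 first achieves it.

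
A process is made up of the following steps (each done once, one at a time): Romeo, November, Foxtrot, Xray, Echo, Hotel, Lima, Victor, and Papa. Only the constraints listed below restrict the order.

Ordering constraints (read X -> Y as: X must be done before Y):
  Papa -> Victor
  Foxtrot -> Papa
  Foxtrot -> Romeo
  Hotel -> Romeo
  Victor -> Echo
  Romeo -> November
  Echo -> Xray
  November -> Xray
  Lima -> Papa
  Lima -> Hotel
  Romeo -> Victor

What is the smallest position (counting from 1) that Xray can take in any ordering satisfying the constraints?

9

The steps that are forced before Xray, directly or transitively, are Romeo, November, Foxtrot, Echo, Hotel, Lima, Victor, Papa. That's 8 steps.
With 8 mandatory predecessors, the earliest Xray can sit is position 8+1 = 9, and placing just those 8 first achieves it.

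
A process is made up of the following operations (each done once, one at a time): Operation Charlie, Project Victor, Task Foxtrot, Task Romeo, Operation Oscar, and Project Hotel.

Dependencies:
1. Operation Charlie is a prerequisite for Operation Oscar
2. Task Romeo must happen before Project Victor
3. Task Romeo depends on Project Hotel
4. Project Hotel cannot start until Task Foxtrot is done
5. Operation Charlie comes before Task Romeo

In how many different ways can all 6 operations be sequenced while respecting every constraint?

12

2 operations have no prerequisites (Operation Charlie, Task Foxtrot), so any of them could come first.
Systematically extending each partial ordering one operation at a time and counting, there are 12 complete orderings.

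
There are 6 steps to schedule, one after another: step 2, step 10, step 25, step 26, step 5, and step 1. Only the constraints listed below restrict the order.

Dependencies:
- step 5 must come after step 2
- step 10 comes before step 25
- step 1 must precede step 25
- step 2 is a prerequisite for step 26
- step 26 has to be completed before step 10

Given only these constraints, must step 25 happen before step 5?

No

Nothing in the constraints links step 25 and step 5; they are unordered relative to each other.
So step 25 can come before step 5 or after — it is not forced.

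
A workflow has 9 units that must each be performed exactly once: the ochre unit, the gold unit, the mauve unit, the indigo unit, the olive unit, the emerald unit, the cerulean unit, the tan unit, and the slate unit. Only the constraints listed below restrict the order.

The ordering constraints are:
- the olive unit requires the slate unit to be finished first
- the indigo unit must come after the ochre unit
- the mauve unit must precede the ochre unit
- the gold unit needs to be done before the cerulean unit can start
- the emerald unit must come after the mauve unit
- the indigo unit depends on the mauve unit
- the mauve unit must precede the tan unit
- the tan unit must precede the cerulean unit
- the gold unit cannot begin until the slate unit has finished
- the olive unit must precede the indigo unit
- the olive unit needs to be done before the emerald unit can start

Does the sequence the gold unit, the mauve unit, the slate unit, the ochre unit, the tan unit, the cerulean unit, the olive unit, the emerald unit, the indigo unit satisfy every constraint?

In the proposed order, the gold unit appears before the slate unit.
But one of the constraints requires the slate unit before the gold unit, so this ordering violates it.

No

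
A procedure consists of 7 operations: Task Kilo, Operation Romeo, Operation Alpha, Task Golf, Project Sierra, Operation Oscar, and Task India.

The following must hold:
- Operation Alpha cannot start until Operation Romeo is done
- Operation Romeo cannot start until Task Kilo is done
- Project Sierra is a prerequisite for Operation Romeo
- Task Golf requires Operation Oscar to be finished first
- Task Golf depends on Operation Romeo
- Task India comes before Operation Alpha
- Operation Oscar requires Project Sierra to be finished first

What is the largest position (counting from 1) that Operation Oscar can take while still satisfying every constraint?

The only operation forced after Operation Oscar (directly or by a chain) is Task Golf.
With 1 mandatory successor out of 7 operations total, the latest slot for Operation Oscar is 7−1 = 6, and it's reachable by doing all non-successors before Operation Oscar.

6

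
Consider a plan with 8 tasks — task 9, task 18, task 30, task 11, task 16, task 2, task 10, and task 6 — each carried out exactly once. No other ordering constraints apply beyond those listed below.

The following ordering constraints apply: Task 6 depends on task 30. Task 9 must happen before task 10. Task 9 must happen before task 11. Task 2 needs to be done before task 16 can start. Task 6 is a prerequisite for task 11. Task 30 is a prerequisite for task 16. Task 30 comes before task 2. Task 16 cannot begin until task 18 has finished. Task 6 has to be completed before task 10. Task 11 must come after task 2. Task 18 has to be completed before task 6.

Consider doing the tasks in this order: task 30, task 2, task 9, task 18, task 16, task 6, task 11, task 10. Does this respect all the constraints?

Checking each listed constraint against this order: for instance, task 9 is in position 3 and task 10 in position 8, so that constraint holds — and the remaining constraints check out the same way.

Yes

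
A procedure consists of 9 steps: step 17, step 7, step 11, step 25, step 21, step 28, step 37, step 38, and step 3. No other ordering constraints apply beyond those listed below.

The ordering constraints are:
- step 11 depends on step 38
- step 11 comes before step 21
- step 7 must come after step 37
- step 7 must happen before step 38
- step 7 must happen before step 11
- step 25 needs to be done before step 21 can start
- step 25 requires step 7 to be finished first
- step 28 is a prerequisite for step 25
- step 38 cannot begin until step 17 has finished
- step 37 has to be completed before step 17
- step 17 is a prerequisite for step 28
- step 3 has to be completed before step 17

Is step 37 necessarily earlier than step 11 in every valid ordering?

There is a constraint chain step 37 → step 7 → step 11.
So step 37 must precede step 11 in any valid ordering.

Yes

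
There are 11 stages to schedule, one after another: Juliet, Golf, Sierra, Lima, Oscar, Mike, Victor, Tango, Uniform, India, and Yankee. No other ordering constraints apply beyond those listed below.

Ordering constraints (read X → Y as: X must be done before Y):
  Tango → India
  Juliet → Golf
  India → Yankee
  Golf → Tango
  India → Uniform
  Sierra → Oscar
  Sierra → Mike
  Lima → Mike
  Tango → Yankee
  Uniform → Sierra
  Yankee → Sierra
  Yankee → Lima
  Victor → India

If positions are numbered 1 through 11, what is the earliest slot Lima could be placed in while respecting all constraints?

7

Every stage that must precede Lima has to come before it. Tracing all chains that end at Lima, those stages are: Juliet, Golf, Victor, Tango, India, Yankee — 6 in total.
So at minimum 6 stages come before Lima, putting Lima no earlier than position 7. That position is achievable by scheduling exactly those predecessors first.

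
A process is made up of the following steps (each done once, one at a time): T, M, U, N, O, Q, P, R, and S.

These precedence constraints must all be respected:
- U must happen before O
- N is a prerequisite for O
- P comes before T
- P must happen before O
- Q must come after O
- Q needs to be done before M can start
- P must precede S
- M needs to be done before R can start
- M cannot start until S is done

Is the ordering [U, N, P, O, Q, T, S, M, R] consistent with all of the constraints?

Yes

Every stated constraint is respected: P sits at position 3, ahead of S at position 7, and each of the other listed pairs likewise has the predecessor earlier in the sequence.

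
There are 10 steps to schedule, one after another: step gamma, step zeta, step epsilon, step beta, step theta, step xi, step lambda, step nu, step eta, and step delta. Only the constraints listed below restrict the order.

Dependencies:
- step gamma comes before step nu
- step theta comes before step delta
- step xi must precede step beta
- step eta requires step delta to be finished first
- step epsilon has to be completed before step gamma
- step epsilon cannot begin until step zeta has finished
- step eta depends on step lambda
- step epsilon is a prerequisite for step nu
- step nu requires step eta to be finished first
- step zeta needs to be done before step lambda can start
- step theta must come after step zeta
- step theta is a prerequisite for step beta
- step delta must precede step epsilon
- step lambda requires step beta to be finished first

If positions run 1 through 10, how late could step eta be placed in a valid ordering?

9

Following the constraints forward from step eta, its only required successor is step nu.
With 1 mandatory successor out of 10 steps total, the latest slot for step eta is 10−1 = 9, and it's reachable by doing all non-successors before step eta.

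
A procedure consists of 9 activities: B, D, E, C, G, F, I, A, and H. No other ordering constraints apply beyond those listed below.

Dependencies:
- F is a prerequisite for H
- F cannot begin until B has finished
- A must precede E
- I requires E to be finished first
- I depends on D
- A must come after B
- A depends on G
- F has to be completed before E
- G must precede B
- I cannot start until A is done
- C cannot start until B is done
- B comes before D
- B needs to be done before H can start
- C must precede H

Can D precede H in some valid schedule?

No chain of constraints runs from H to D, so H is not required to come first.
So a valid ordering placing D earlier than H exists.

Yes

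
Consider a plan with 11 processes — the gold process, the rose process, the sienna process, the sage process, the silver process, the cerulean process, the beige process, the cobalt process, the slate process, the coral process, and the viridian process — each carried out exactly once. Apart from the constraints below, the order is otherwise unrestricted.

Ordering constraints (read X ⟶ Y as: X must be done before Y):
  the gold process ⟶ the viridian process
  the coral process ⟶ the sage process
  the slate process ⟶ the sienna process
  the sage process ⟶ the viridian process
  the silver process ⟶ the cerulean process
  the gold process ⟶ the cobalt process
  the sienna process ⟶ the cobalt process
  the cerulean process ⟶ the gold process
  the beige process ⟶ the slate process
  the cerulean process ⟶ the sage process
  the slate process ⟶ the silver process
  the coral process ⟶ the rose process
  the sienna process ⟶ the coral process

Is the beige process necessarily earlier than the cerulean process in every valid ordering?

Yes

Following the dependencies: the beige process → the slate process → the silver process → the cerulean process.
Hence the beige process necessarily comes before the cerulean process.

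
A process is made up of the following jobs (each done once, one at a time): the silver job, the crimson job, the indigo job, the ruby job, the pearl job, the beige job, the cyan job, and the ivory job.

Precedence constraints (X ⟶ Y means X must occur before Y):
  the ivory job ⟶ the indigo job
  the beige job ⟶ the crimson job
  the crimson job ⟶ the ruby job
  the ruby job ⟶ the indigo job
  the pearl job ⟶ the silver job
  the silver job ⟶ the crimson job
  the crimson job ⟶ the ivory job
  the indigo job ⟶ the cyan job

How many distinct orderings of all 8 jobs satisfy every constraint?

The jobs with no prerequisites are the pearl job, the beige job; any of them can be placed first.
Counting all ways to extend the partial order to a total order gives 6.

6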